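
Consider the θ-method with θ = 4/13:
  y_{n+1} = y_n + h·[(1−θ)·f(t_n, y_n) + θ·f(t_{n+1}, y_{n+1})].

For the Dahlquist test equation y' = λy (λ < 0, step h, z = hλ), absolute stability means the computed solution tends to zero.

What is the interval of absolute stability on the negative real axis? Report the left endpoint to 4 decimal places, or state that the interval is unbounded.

Set f=λy, z=hλ:
  y_{n+1} = y_n + z·[9/13·y_n + 4/13·y_{n+1}] ⇒ (1 − 4/13z)y_{n+1} = (1 + 9/13z)y_n
  so R(z) = (1 + 9/13z)/(1 − 4/13z).

Find x<0 with |R(x)|<1.
x=-0.84: |R|=0.3325
R=−1: 1+9/13x = −1+4/13x ⇒ -5/13x=2 ⇒ x=2/(-5/13)=-5.2000
Confirm numerically:
  x=-5.123: |R|=0.98850 <1
  x=-2.966: |R|=0.55076 <1
  x=-2.579: |R|=0.43794 <1
  x=-5.299: |R|=1.01448 >1
  x=-5.272: |R|=1.01056 >1
Interval (-5.2000, 0).

z∈(-5.2000,0).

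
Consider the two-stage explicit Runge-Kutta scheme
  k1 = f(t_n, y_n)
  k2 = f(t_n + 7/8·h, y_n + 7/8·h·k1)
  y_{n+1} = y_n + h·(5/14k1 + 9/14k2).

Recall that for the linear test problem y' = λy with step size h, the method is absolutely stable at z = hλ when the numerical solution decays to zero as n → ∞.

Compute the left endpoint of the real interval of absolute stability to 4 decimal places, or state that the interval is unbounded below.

With y'=λy (z=hλ):
  k1=λy_n ⇒ h·k1=z·y_n;  k2=λ(1+7/8z)y_n ⇒ h·k2=z(1+7/8z)y_n
  y_{n+1}/y_n = 1 + 5/14z + 9/14z(1+7/8z) = 1 + z + 9/16z²
  Hence R(z) = 1 + z + 9/16z².

Find x<0 with |R(x)|<1.
x=-1.27: |R|=0.6373
R=1: x+9/16x²=0 ⇒ x=−16/9=-1.7778; min R=1−1/(4·9/16)=0.5556>−1
Confirm numerically:
  x=-1.688: |R|=0.91476 <1
  x=-1.532: |R|=0.78820 <1
  x=-1.255: |R|=0.63095 <1
  x=-1.062: |R|=0.57241 <1
  x=-2.208: |R|=1.53434 >1
  x=-2.082: |R|=1.35628 >1
  x=-1.956: |R|=1.19609 >1
Stable set (-1.7778, 0).

z* = -1.7778.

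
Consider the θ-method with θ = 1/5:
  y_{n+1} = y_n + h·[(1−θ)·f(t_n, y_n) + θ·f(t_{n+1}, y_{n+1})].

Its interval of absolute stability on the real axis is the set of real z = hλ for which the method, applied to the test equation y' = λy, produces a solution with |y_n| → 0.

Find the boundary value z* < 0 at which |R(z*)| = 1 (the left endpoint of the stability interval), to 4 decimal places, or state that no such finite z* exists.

left endpoint -3.3333.

Set f=λy, z=hλ:
  y_{n+1} = y_n + z·[4/5·y_n + 1/5·y_{n+1}] ⇒ (1 − 1/5z)y_{n+1} = (1 + 4/5z)y_n
  R(z) = (1 + 4/5z)/(1 − 1/5z).

Need |R(x)|<1, x<0.
x=-0.73: |R|=0.3630
R=−1: 1+4/5x = −1+1/5x ⇒ -3/5x=2 ⇒ x=2/(-3/5)=-3.3333
Confirm numerically:
  x=-2.734: |R|=0.76752 <1
  x=-2.642: |R|=0.72861 <1
  x=-2.315: |R|=0.58237 <1
  x=-1.610: |R|=0.21785 <1
  x=-3.687: |R|=1.12214 >1
  x=-3.602: |R|=1.09370 >1
  x=-3.487: |R|=1.05432 >1
Interval (-3.3333, 0).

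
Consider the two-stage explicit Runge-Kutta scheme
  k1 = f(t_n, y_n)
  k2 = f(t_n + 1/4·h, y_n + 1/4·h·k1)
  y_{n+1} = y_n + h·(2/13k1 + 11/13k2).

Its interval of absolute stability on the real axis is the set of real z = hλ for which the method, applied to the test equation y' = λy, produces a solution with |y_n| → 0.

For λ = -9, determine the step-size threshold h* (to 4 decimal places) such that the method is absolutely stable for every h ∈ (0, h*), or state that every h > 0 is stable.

With y'=λy (z=hλ):
  k1=λy_n ⇒ h·k1=z·y_n;  k2=λ(1+1/4z)y_n ⇒ h·k2=z(1+1/4z)y_n
  y_{n+1}/y_n = 1 + 2/13z + 11/13z(1+1/4z) = 1 + z + 11/52z²
  R(z) = 1 + z + 11/52z².

Solve |R(x)|<1 on ℝ⁻.
x=-1.72: |R|=0.0942
R=1: x+11/52x²=0 ⇒ x=−52/11=-4.7273; min R=1−1/(4·11/52)=-0.1818>−1
Confirm numerically:
  x=-3.858: |R|=0.29057 <1
  x=-2.580: |R|=0.17192 <1
  x=-2.322: |R|=0.18145 <1
  x=-1.919: |R|=0.14000 <1
  x=-5.231: |R|=1.55740 >1
  x=-5.104: |R|=1.40675 >1
  x=-4.833: |R|=1.10809 >1
Stable set (-4.7273, 0).

(-4.7273,0); λ=-9 ⇒ h* = (52/11)/9 = 0.5253.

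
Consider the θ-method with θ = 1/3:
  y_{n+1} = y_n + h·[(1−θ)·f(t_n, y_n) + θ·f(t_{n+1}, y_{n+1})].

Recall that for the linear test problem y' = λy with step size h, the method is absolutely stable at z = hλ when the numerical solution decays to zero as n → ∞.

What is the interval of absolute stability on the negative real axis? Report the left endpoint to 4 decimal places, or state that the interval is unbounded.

(-6.0000, 0).

Test eqn y'=λy, z=hλ:
  y_{n+1} = y_n + z·[2/3·y_n + 1/3·y_{n+1}] ⇒ (1 − 1/3z)y_{n+1} = (1 + 2/3z)y_n
  R(z) = (1 + 2/3z)/(1 − 1/3z).

Find x<0 with |R(x)|<1.
x=-0.81: |R|=0.3622
R=−1: 1+2/3x = −1+1/3x ⇒ -1/3x=2 ⇒ x=2/(-1/3)=-6.0000
Confirm numerically:
  x=-4.602: |R|=0.81610 <1
  x=-4.132: |R|=0.73808 <1
  x=-3.504: |R|=0.61624 <1
  x=-6.458: |R|=1.04842 >1
  x=-6.407: |R|=1.04327 >1
  x=-6.339: |R|=1.03630 >1
Stable set (-6.0000, 0).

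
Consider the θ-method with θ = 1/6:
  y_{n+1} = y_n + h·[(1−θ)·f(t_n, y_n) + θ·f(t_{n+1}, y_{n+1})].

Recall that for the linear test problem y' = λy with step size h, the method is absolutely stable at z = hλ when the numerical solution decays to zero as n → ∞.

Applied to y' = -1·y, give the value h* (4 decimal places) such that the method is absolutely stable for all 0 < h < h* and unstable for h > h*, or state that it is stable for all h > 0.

(-3.0000,0); λ=-1 ⇒ h* = (3)/1 = 3.0000.

With y'=λy (z=hλ):
  y_{n+1} = y_n + z·[5/6·y_n + 1/6·y_{n+1}] ⇒ (1 − 1/6z)y_{n+1} = (1 + 5/6z)y_n
  so R(z) = (1 + 5/6z)/(1 − 1/6z).

Solve |R(x)|<1 on ℝ⁻.
x=-1.36: |R|=0.1087
R=−1: 1+5/6x = −1+1/6x ⇒ -2/3x=2 ⇒ x=2/(-2/3)=-3.0000
Confirm numerically:
  x=-2.450: |R|=0.73964 <1
  x=-2.442: |R|=0.73561 <1
  x=-2.137: |R|=0.57577 <1
  x=-1.530: |R|=0.21912 <1
  x=-3.417: |R|=1.17713 >1
  x=-3.166: |R|=1.07244 >1
Stable set (-3.0000, 0).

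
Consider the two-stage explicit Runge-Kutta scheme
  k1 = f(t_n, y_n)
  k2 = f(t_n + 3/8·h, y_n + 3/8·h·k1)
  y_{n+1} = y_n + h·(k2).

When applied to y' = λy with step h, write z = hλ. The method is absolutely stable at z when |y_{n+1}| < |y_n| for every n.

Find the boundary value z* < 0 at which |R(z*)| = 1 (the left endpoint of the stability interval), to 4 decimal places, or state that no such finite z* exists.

Set f=λy, z=hλ:
  k1=λy_n ⇒ h·k1=z·y_n;  k2=λ(1+3/8z)y_n ⇒ h·k2=z(1+3/8z)y_n
  y_{n+1}/y_n = 1 + z(1+3/8z) = 1 + z + 3/8z²
  so R(z) = 1 + z + 3/8z².

Find x<0 with |R(x)|<1.
x=-0.62: |R|=0.5241
R=1: x+3/8x²=0 ⇒ x=−8/3=-2.6667; min R=1−1/(4·3/8)=0.3333>−1
Confirm numerically:
  x=-2.075: |R|=0.53961 <1
  x=-1.620: |R|=0.36415 <1
  x=-1.507: |R|=0.34464 <1
  x=-3.125: |R|=1.53711 >1
  x=-2.854: |R|=1.20049 >1
  x=-2.756: |R|=1.09233 >1
So |R|<1 on (-2.6667, 0).

z* = -2.6667.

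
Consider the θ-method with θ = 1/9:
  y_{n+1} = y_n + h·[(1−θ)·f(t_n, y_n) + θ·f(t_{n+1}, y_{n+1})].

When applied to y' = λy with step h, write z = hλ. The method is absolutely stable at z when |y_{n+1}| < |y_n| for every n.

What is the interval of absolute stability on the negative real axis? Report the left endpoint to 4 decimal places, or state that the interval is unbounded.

(-2.5714, 0).

On y'=λy, z=hλ:
  y_{n+1} = y_n + z·[8/9·y_n + 1/9·y_{n+1}] ⇒ (1 − 1/9z)y_{n+1} = (1 + 8/9z)y_n
  so R(z) = (1 + 8/9z)/(1 − 1/9z).

Need |R(x)|<1, x<0.
x=-1.52: |R|=0.3004
R=−1: 1+8/9x = −1+1/9x ⇒ -7/9x=2 ⇒ x=2/(-7/9)=-2.5714
Confirm numerically:
  x=-2.404: |R|=0.89723 <1
  x=-2.136: |R|=0.72629 <1
  x=-1.681: |R|=0.41644 <1
  x=-1.454: |R|=0.25177 <1
  x=-2.838: |R|=1.15763 >1
  x=-2.731: |R|=1.09522 >1
  x=-2.730: |R|=1.09463 >1
Stable set (-2.5714, 0).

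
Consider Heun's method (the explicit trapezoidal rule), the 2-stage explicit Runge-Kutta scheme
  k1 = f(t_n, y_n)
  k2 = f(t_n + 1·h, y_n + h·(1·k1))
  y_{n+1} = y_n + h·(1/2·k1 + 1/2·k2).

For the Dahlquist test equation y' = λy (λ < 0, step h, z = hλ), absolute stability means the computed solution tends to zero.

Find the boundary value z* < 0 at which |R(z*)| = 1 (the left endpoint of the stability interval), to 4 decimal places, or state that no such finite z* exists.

left endpoint -2.0000.

Test eqn y'=λy, z=hλ:
  order 2, 2-stage ⇒ R(z)=1+z+z^2/2
  (e.g. R(-1.46)=0.60580, |R|=0.60580)

Solve |R(x)|<1 on ℝ⁻.
x=-1.46: |R|=0.6058
|R(-1.95)|=0.9512 |R(-0.97)|=0.5005 |R(-0.93)|=0.5025
Bisect:
  x_lo=-2.5137 |R|=1.6456  x_hi=-0.0963 |R|=0.9084
  mid=-1.30498 |R|=0.54651 →hi
  mid=-1.90934 |R|=0.91345 →hi
  mid=-2.21152 |R|=1.23389 →lo
  mid=-2.06043 |R|=1.06226 →lo
  mid=-1.98488 |R|=0.98500 →hi
  mid=-2.02266 |R|=1.02291 →lo
  mid=-2.00377 |R|=1.00378 →lo
  mid=-1.99433 |R|=0.99434 →hi
  mid=-1.99905 |R|=0.99905 →hi
  mid=-2.00141 |R|=1.00141 →lo
  ...
  [-2.00008,-1.99993] ⇒ x*=-2.0000
So |R|<1 on (-2.0000, 0).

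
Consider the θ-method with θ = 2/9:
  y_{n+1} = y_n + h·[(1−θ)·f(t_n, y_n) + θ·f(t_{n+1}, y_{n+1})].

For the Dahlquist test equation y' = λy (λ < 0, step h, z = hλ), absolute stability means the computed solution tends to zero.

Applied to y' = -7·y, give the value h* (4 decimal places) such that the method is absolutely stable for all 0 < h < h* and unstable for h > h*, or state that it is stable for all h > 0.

Set f=λy, z=hλ:
  y_{n+1} = y_n + z·[7/9·y_n + 2/9·y_{n+1}] ⇒ (1 − 2/9z)y_{n+1} = (1 + 7/9z)y_n
  Hence R(z) = (1 + 7/9z)/(1 − 2/9z).

Boundary: |R(x)|=1, x<0.
x=-1.15: |R|=0.0841
R=−1: 1+7/9x = −1+2/9x ⇒ -5/9x=2 ⇒ x=2/(-5/9)=-3.6000
Confirm numerically:
  x=-3.201: |R|=0.87047 <1
  x=-2.659: |R|=0.67139 <1
  x=-2.424: |R|=0.57539 <1
  x=-3.787: |R|=1.05641 >1
  x=-3.779: |R|=1.05405 >1
Stable set (-3.6000, 0).

(-3.6000,0); λ=-7 ⇒ h* = (18/5)/7 = 0.5143.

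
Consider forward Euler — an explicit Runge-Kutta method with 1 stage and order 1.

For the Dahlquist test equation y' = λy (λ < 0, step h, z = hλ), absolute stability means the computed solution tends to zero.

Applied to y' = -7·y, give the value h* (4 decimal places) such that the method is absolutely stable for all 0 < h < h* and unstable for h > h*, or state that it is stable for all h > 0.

Set f=λy, z=hλ:
  order 1, 1-stage ⇒ R(z)=1+z
  (e.g. R(-1.24)=-0.24000, |R|=0.24000)

Find x<0 with |R(x)|<1.
x=-1.24: |R|=0.2400
|R(-1.92)|=0.9200 |R(-1.01)|=0.0100 |R(-0.84)|=0.1600
Bisect:
  x_lo=-2.5966 |R|=1.5966  x_hi=-0.2991 |R|=0.7009
  mid=-1.44786 |R|=0.44786 →hi
  mid=-2.02224 |R|=1.02224 →lo
  mid=-1.73505 |R|=0.73505 →hi
  mid=-1.87864 |R|=0.87864 →hi
  mid=-1.95044 |R|=0.95044 →hi
  mid=-1.98634 |R|=0.98634 →hi
  mid=-2.00429 |R|=1.00429 →lo
  mid=-1.99531 |R|=0.99531 →hi
  mid=-1.99980 |R|=0.99980 →hi
  mid=-2.00205 |R|=1.00205 →lo
  ...
  [-2.00008,-1.99994] ⇒ x*=-2.0000
Stable set (-2.0000, 0).

(-2.0000,0); λ=-7 ⇒ h* = 0.2857.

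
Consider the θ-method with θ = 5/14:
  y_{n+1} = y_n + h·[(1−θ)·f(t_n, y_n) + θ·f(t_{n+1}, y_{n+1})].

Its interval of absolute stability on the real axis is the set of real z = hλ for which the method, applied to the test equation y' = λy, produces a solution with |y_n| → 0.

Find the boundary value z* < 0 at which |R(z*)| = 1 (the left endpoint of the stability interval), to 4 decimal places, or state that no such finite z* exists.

z* = -7.0000.

On y'=λy, z=hλ:
  y_{n+1} = y_n + z·[9/14·y_n + 5/14·y_{n+1}] ⇒ (1 − 5/14z)y_{n+1} = (1 + 9/14z)y_n
  Hence R(z) = (1 + 9/14z)/(1 − 5/14z).

Solve |R(x)|<1 on ℝ⁻.
x=-1.73: |R|=0.0693
R=−1: 1+9/14x = −1+5/14x ⇒ -2/7x=2 ⇒ x=2/(-2/7)=-7.0000
Confirm numerically:
  x=-5.330: |R|=0.83567 <1
  x=-5.086: |R|=0.80583 <1
  x=-3.036: |R|=0.45661 <1
  x=-7.174: |R|=1.01396 >1
  x=-7.144: |R|=1.01158 >1
So |R|<1 on (-7.0000, 0).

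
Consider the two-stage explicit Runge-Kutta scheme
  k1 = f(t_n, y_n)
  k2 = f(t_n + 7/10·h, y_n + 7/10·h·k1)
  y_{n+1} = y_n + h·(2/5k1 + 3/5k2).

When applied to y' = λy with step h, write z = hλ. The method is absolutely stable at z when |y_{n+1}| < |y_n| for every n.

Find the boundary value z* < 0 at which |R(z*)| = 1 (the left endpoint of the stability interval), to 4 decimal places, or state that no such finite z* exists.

left endpoint -2.3810.

Test eqn y'=λy, z=hλ:
  k1=λy_n ⇒ h·k1=z·y_n;  k2=λ(1+7/10z)y_n ⇒ h·k2=z(1+7/10z)y_n
  y_{n+1}/y_n = 1 + 2/5z + 3/5z(1+7/10z) = 1 + z + 21/50z²
  ⇒ R(z) = 1 + z + 21/50z².

Find x<0 with |R(x)|<1.
x=-0.48: |R|=0.6168
R=1: x+21/50x²=0 ⇒ x=−50/21=-2.3810; min R=1−1/(4·21/50)=0.4048>−1
Confirm numerically:
  x=-1.924: |R|=0.63075 <1
  x=-1.819: |R|=0.57068 <1
  x=-1.003: |R|=0.41952 <1
  x=-2.942: |R|=1.69325 >1
  x=-2.773: |R|=1.45660 >1
  x=-2.761: |R|=1.44071 >1
Interval (-2.3810, 0).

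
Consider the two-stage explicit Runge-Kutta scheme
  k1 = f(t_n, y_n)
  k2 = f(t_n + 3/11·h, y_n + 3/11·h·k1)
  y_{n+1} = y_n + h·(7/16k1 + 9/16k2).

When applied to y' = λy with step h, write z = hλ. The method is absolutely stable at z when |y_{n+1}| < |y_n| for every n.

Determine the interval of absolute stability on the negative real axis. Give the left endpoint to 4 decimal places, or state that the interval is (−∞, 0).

On y'=λy, z=hλ:
  k1=λy_n ⇒ h·k1=z·y_n;  k2=λ(1+3/11z)y_n ⇒ h·k2=z(1+3/11z)y_n
  y_{n+1}/y_n = 1 + 7/16z + 9/16z(1+3/11z) = 1 + z + 27/176z²
  R(z) = 1 + z + 27/176z².

Need |R(x)|<1, x<0.
x=-1.03: |R|=0.1328
R=1: x+27/176x²=0 ⇒ x=−176/27=-6.5185; min R=1−1/(4·27/176)=-0.6296>−1
Confirm numerically:
  x=-5.912: |R|=0.44992 <1
  x=-5.671: |R|=0.26267 <1
  x=-3.670: |R|=0.60375 <1
  x=-6.851: |R|=1.34944 >1
  x=-6.752: |R|=1.24184 >1
Stable set (-6.5185, 0).

(-6.5185, 0).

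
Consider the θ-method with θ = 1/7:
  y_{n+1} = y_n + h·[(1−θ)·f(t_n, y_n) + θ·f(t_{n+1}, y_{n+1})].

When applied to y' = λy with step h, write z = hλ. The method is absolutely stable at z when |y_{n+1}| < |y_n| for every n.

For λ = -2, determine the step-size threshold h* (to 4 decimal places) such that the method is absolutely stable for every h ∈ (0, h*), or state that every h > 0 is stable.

On y'=λy, z=hλ:
  y_{n+1} = y_n + z·[6/7·y_n + 1/7·y_{n+1}] ⇒ (1 − 1/7z)y_{n+1} = (1 + 6/7z)y_n
  ⇒ R(z) = (1 + 6/7z)/(1 − 1/7z).

Need |R(x)|<1, x<0.
x=-0.67: |R|=0.3885
R=−1: 1+6/7x = −1+1/7x ⇒ -5/7x=2 ⇒ x=2/(-5/7)=-2.8000
Confirm numerically:
  x=-2.493: |R|=0.83830 <1
  x=-2.000: |R|=0.55556 <1
  x=-1.941: |R|=0.51963 <1
  x=-1.195: |R|=0.02074 <1
  x=-3.281: |R|=1.23393 >1
  x=-3.155: |R|=1.17479 >1
  x=-3.048: |R|=1.12341 >1
Interval (-2.8000, 0).

(-2.8000,0); λ=-2 ⇒ h* = (14/5)/2 = 1.4000.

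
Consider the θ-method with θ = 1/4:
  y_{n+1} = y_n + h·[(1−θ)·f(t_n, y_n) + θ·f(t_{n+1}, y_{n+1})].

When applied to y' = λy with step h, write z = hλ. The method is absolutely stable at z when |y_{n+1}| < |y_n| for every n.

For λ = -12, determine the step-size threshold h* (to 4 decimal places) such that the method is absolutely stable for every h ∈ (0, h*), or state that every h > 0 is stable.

Set f=λy, z=hλ:
  y_{n+1} = y_n + z·[3/4·y_n + 1/4·y_{n+1}] ⇒ (1 − 1/4z)y_{n+1} = (1 + 3/4z)y_n
  R(z) = (1 + 3/4z)/(1 − 1/4z).

Need |R(x)|<1, x<0.
x=-1.19: |R|=0.0829
R=−1: 1+3/4x = −1+1/4x ⇒ -1/2x=2 ⇒ x=2/(-1/2)=-4.0000
Confirm numerically:
  x=-3.895: |R|=0.97340 <1
  x=-3.666: |R|=0.91286 <1
  x=-2.860: |R|=0.66764 <1
  x=-1.665: |R|=0.17564 <1
  x=-4.487: |R|=1.11476 >1
  x=-4.117: |R|=1.02883 >1
Interval (-4.0000, 0).

(-4.0000,0); λ=-12 ⇒ h* = (4)/12 = 0.3333.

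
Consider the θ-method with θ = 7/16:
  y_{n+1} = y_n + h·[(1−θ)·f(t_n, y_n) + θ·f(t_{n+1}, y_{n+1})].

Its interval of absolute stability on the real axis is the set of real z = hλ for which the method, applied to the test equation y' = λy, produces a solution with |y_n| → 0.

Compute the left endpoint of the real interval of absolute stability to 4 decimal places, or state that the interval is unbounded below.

On y'=λy, z=hλ:
  y_{n+1} = y_n + z·[9/16·y_n + 7/16·y_{n+1}] ⇒ (1 − 7/16z)y_{n+1} = (1 + 9/16z)y_n
  R(z) = (1 + 9/16z)/(1 − 7/16z).

Need |R(x)|<1, x<0.
x=-0.61: |R|=0.5185
R=−1: 1+9/16x = −1+7/16x ⇒ -1/8x=2 ⇒ x=2/(-1/8)=-16.0000
Confirm numerically:
  x=-11.171: |R|=0.89747 <1
  x=-9.019: |R|=0.82356 <1
  x=-6.661: |R|=0.70176 <1
  x=-16.374: |R|=1.00573 >1
  x=-16.069: |R|=1.00107 >1
Interval (-16.0000, 0).

left endpoint -16.0000.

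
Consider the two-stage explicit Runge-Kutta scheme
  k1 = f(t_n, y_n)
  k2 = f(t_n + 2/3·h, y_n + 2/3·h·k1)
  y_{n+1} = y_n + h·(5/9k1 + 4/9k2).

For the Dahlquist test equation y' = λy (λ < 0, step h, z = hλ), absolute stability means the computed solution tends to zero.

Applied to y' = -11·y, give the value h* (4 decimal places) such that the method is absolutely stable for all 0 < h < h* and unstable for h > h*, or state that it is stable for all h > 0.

(-3.3750,0); λ=-11 ⇒ h* = (27/8)/11 = 0.3068.

Test eqn y'=λy, z=hλ:
  k1=λy_n ⇒ h·k1=z·y_n;  k2=λ(1+2/3z)y_n ⇒ h·k2=z(1+2/3z)y_n
  y_{n+1}/y_n = 1 + 5/9z + 4/9z(1+2/3z) = 1 + z + 8/27z²
  R(z) = 1 + z + 8/27z².

Boundary: |R(x)|=1, x<0.
x=-1.42: |R|=0.1775
R=1: x+8/27x²=0 ⇒ x=−27/8=-3.3750; min R=1−1/(4·8/27)=0.1562>−1
Confirm numerically:
  x=-2.939: |R|=0.62032 <1
  x=-1.901: |R|=0.16976 <1
  x=-1.380: |R|=0.18427 <1
  x=-3.809: |R|=1.48981 >1
  x=-3.799: |R|=1.47727 >1
  x=-3.406: |R|=1.03128 >1
Interval (-3.3750, 0).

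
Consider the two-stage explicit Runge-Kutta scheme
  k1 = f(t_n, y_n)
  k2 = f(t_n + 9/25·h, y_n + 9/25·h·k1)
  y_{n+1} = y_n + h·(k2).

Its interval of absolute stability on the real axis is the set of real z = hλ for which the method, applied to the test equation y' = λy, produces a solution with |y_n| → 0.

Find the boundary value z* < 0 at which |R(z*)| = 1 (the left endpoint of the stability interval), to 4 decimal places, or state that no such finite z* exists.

On y'=λy, z=hλ:
  k1=λy_n ⇒ h·k1=z·y_n;  k2=λ(1+9/25z)y_n ⇒ h·k2=z(1+9/25z)y_n
  y_{n+1}/y_n = 1 + z(1+9/25z) = 1 + z + 9/25z²
  ⇒ R(z) = 1 + z + 9/25z².

Need |R(x)|<1, x<0.
x=-1.69: |R|=0.3382
R=1: x+9/25x²=0 ⇒ x=−25/9=-2.7778; min R=1−1/(4·9/25)=0.3056>−1
Confirm numerically:
  x=-2.209: |R|=0.54769 <1
  x=-2.049: |R|=0.46242 <1
  x=-1.964: |R|=0.42463 <1
  x=-1.158: |R|=0.32475 <1
  x=-2.859: |R|=1.08360 >1
  x=-2.842: |R|=1.06571 >1
Interval (-2.7778, 0).

z* = -2.7778.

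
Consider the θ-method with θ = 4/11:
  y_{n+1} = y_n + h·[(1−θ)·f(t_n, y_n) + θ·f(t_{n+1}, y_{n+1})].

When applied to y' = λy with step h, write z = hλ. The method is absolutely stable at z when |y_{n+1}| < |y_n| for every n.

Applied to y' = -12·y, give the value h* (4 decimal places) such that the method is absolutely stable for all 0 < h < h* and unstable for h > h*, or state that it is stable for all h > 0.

(-7.3333,0); λ=-12 ⇒ h* = (22/3)/12 = 0.6111.

Test eqn y'=λy, z=hλ:
  y_{n+1} = y_n + z·[7/11·y_n + 4/11·y_{n+1}] ⇒ (1 − 4/11z)y_{n+1} = (1 + 7/11z)y_n
  R(z) = (1 + 7/11z)/(1 − 4/11z).

Find x<0 with |R(x)|<1.
x=-0.75: |R|=0.4107
R=−1: 1+7/11x = −1+4/11x ⇒ -3/11x=2 ⇒ x=2/(-3/11)=-7.3333
Confirm numerically:
  x=-6.412: |R|=0.92458 <1
  x=-5.368: |R|=0.81843 <1
  x=-5.314: |R|=0.81219 <1
  x=-7.899: |R|=1.03984 >1
  x=-7.579: |R|=1.01784 >1
  x=-7.533: |R|=1.01456 >1
So |R|<1 on (-7.3333, 0).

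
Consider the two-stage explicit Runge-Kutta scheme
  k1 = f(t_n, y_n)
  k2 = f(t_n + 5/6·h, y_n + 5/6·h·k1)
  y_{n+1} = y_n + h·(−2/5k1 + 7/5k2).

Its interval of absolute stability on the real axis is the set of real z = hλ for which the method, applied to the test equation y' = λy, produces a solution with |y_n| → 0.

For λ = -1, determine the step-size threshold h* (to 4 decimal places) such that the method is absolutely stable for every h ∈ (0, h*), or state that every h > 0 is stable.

(-0.8571,0); λ=-1 ⇒ h* = (6/7)/1 = 0.8571.

Test eqn y'=λy, z=hλ:
  k1=λy_n ⇒ h·k1=z·y_n;  k2=λ(1+5/6z)y_n ⇒ h·k2=z(1+5/6z)y_n
  y_{n+1}/y_n = 1 − 2/5z + 7/5z(1+5/6z) = 1 + z + 7/6z²
  so R(z) = 1 + z + 7/6z².

Solve |R(x)|<1 on ℝ⁻.
x=-1.78: |R|=2.9165
R=1: x+7/6x²=0 ⇒ x=−6/7=-0.8571; min R=1−1/(4·7/6)=0.7857>−1
Confirm numerically:
  x=-0.820: |R|=0.96447 <1
  x=-0.621: |R|=0.82891 <1
  x=-0.519: |R|=0.79525 <1
  x=-0.469: |R|=0.78762 <1
  x=-0.974: |R|=1.13279 >1
  x=-0.965: |R|=1.12143 >1
Interval (-0.8571, 0).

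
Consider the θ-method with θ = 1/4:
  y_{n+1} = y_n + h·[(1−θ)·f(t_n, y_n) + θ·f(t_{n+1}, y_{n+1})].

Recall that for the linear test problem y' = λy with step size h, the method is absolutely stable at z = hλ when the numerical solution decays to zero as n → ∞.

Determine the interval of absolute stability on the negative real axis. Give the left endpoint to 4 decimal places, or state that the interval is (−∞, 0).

z∈(-4.0000,0).

Set f=λy, z=hλ:
  y_{n+1} = y_n + z·[3/4·y_n + 1/4·y_{n+1}] ⇒ (1 − 1/4z)y_{n+1} = (1 + 3/4z)y_n
  ⇒ R(z) = (1 + 3/4z)/(1 − 1/4z).

Boundary: |R(x)|=1, x<0.
x=-1.52: |R|=0.1014
R=−1: 1+3/4x = −1+1/4x ⇒ -1/2x=2 ⇒ x=2/(-1/2)=-4.0000
Confirm numerically:
  x=-2.169: |R|=0.40639 <1
  x=-2.026: |R|=0.34484 <1
  x=-1.907: |R|=0.29135 <1
  x=-4.525: |R|=1.12317 >1
  x=-4.384: |R|=1.09160 >1
  x=-4.158: |R|=1.03873 >1
Interval (-4.0000, 0).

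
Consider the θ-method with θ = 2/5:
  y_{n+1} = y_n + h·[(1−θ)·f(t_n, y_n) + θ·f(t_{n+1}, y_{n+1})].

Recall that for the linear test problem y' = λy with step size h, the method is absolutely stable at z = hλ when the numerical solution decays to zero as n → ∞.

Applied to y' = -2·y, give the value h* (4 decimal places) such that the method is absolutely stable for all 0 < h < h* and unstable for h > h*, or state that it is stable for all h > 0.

(-10.0000,0); λ=-2 ⇒ h* = (10)/2 = 5.0000.

On y'=λy, z=hλ:
  y_{n+1} = y_n + z·[3/5·y_n + 2/5·y_{n+1}] ⇒ (1 − 2/5z)y_{n+1} = (1 + 3/5z)y_n
  ⇒ R(z) = (1 + 3/5z)/(1 − 2/5z).

Solve |R(x)|<1 on ℝ⁻.
x=-0.31: |R|=0.7242
R=−1: 1+3/5x = −1+2/5x ⇒ -1/5x=2 ⇒ x=2/(-1/5)=-10.0000
Confirm numerically:
  x=-9.717: |R|=0.98842 <1
  x=-9.165: |R|=0.96421 <1
  x=-6.283: |R|=0.78840 <1
  x=-4.553: |R|=0.61385 <1
  x=-10.551: |R|=1.02111 >1
  x=-10.401: |R|=1.01554 >1
  x=-10.378: |R|=1.01468 >1
So |R|<1 on (-10.0000, 0).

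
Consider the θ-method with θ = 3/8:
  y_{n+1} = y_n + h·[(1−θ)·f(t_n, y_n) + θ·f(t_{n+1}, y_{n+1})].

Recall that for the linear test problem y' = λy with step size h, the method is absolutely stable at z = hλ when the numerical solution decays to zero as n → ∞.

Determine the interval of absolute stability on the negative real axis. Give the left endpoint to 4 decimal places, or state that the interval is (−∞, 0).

On y'=λy, z=hλ:
  y_{n+1} = y_n + z·[5/8·y_n + 3/8·y_{n+1}] ⇒ (1 − 3/8z)y_{n+1} = (1 + 5/8z)y_n
  ⇒ R(z) = (1 + 5/8z)/(1 − 3/8z).

Need |R(x)|<1, x<0.
x=-0.54: |R|=0.5509
R=−1: 1+5/8x = −1+3/8x ⇒ -1/4x=2 ⇒ x=2/(-1/4)=-8.0000
Confirm numerically:
  x=-7.662: |R|=0.97818 <1
  x=-6.317: |R|=0.87511 <1
  x=-3.489: |R|=0.51145 <1
  x=-8.599: |R|=1.03545 >1
  x=-8.485: |R|=1.02899 >1
So |R|<1 on (-8.0000, 0).

z∈(-8.0000,0).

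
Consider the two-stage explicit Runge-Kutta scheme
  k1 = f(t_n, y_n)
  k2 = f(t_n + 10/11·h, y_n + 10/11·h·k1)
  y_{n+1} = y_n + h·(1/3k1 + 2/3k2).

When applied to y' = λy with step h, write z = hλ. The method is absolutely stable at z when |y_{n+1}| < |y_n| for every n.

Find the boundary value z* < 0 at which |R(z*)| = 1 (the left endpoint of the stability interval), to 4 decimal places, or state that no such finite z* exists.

With y'=λy (z=hλ):
  k1=λy_n ⇒ h·k1=z·y_n;  k2=λ(1+10/11z)y_n ⇒ h·k2=z(1+10/11z)y_n
  y_{n+1}/y_n = 1 + 1/3z + 2/3z(1+10/11z) = 1 + z + 20/33z²
  R(z) = 1 + z + 20/33z².

Boundary: |R(x)|=1, x<0.
x=-0.51: |R|=0.6476
R=1: x+20/33x²=0 ⇒ x=−33/20=-1.6500; min R=1−1/(4·20/33)=0.5875>−1
Confirm numerically:
  x=-1.461: |R|=0.83265 <1
  x=-1.268: |R|=0.70644 <1
  x=-1.262: |R|=0.70324 <1
  x=-2.112: |R|=1.59136 >1
  x=-1.774: |R|=1.13332 >1
Stable set (-1.6500, 0).

left endpoint -1.6500.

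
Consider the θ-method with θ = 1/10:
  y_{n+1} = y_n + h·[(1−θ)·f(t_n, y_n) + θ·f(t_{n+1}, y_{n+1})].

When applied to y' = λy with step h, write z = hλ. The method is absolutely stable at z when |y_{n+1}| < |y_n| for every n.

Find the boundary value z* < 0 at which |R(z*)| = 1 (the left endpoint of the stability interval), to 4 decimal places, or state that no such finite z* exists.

z* = -2.5000.

On y'=λy, z=hλ:
  y_{n+1} = y_n + z·[9/10·y_n + 1/10·y_{n+1}] ⇒ (1 − 1/10z)y_{n+1} = (1 + 9/10z)y_n
  so R(z) = (1 + 9/10z)/(1 − 1/10z).

Find x<0 with |R(x)|<1.
x=-1: |R|=0.0909
R=−1: 1+9/10x = −1+1/10x ⇒ -4/5x=2 ⇒ x=2/(-4/5)=-2.5000
Confirm numerically:
  x=-2.068: |R|=0.71362 <1
  x=-1.886: |R|=0.58674 <1
  x=-1.875: |R|=0.57895 <1
  x=-1.028: |R|=0.06783 <1
  x=-3.036: |R|=1.32894 >1
  x=-3.012: |R|=1.31479 >1
  x=-2.737: |R|=1.14886 >1
So |R|<1 on (-2.5000, 0).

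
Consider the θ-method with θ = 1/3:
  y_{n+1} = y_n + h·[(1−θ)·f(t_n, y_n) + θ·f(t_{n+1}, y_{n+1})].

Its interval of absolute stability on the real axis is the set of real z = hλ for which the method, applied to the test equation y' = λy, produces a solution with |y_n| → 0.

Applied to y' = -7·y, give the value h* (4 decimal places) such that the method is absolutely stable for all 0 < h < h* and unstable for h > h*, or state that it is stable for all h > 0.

(-6.0000,0); λ=-7 ⇒ h* = (6)/7 = 0.8571.

With y'=λy (z=hλ):
  y_{n+1} = y_n + z·[2/3·y_n + 1/3·y_{n+1}] ⇒ (1 − 1/3z)y_{n+1} = (1 + 2/3z)y_n
  Hence R(z) = (1 + 2/3z)/(1 − 1/3z).

Solve |R(x)|<1 on ℝ⁻.
x=-1.35: |R|=0.0690
R=−1: 1+2/3x = −1+1/3x ⇒ -1/3x=2 ⇒ x=2/(-1/3)=-6.0000
Confirm numerically:
  x=-4.845: |R|=0.85277 <1
  x=-3.858: |R|=0.68766 <1
  x=-3.247: |R|=0.55931 <1
  x=-6.512: |R|=1.05383 >1
  x=-6.337: |R|=1.03609 >1
Interval (-6.0000, 0).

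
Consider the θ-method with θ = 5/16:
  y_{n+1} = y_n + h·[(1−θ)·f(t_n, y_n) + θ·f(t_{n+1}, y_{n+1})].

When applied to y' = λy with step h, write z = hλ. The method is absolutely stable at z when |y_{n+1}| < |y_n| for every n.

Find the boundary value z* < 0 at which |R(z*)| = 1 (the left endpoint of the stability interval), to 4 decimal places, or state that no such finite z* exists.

left endpoint -5.3333.

On y'=λy, z=hλ:
  y_{n+1} = y_n + z·[11/16·y_n + 5/16·y_{n+1}] ⇒ (1 − 5/16z)y_{n+1} = (1 + 11/16z)y_n
  ⇒ R(z) = (1 + 11/16z)/(1 − 5/16z).

Need |R(x)|<1, x<0.
x=-0.96: |R|=0.2615
R=−1: 1+11/16x = −1+5/16x ⇒ -3/8x=2 ⇒ x=2/(-3/8)=-5.3333
Confirm numerically:
  x=-4.879: |R|=0.93252 <1
  x=-2.701: |R|=0.46470 <1
  x=-2.203: |R|=0.30476 <1
  x=-5.653: |R|=1.04333 >1
  x=-5.555: |R|=1.03038 >1
  x=-5.493: |R|=1.02204 >1
So |R|<1 on (-5.3333, 0).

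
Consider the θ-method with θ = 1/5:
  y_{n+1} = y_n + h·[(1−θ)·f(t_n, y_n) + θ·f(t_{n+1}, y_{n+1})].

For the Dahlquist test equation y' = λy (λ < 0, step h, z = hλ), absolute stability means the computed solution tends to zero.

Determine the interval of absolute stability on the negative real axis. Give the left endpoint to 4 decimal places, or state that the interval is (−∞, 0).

With y'=λy (z=hλ):
  y_{n+1} = y_n + z·[4/5·y_n + 1/5·y_{n+1}] ⇒ (1 − 1/5z)y_{n+1} = (1 + 4/5z)y_n
  so R(z) = (1 + 4/5z)/(1 − 1/5z).

Boundary: |R(x)|=1, x<0.
x=-1.15: |R|=0.0650
R=−1: 1+4/5x = −1+1/5x ⇒ -3/5x=2 ⇒ x=2/(-3/5)=-3.3333
Confirm numerically:
  x=-2.738: |R|=0.76919 <1
  x=-1.885: |R|=0.36892 <1
  x=-1.851: |R|=0.35090 <1
  x=-1.387: |R|=0.08580 <1
  x=-3.880: |R|=1.18468 >1
  x=-3.646: |R|=1.10849 >1
  x=-3.545: |R|=1.07431 >1
Stable set (-3.3333, 0).

z∈(-3.3333,0).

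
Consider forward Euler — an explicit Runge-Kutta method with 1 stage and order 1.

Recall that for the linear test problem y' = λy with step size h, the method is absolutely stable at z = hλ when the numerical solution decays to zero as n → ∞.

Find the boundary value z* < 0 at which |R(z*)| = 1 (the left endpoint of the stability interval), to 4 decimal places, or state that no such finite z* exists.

Test eqn y'=λy, z=hλ:
  order 1, 1-stage ⇒ R(z)=1+z
  (e.g. R(-0.63)=0.37000, |R|=0.37000)

Find x<0 with |R(x)|<1.
x=-0.63: |R|=0.3700
|R(-2.34)|=1.3400 |R(-1.89)|=0.8900 |R(-1.75)|=0.7500
Bisect:
  x_lo=-2.8641 |R|=1.8641  x_hi=-0.3876 |R|=0.6124
  mid=-1.62589 |R|=0.62589 →hi
  mid=-2.24501 |R|=1.24501 →lo
  mid=-1.93545 |R|=0.93545 →hi
  mid=-2.09023 |R|=1.09023 →lo
  mid=-2.01284 |R|=1.01284 →lo
  mid=-1.97414 |R|=0.97414 →hi
  mid=-1.99349 |R|=0.99349 →hi
  ...
  [-2.00014,-1.99999] ⇒ x*=-2.0000
Stable set (-2.0000, 0).

left endpoint -2.0000.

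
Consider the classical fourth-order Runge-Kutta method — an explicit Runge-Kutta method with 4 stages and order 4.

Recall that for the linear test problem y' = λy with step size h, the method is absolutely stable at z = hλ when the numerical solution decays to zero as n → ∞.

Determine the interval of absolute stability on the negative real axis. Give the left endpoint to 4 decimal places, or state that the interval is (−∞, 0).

Set f=λy, z=hλ:
  order 4, 4-stage ⇒ R(z)=1+z+z^2/2+z^3/6+z^4/24
  (e.g. R(-1.59)=0.27041, |R|=0.27041)

Need |R(x)|<1, x<0.
x=-1.59: |R|=0.2704
|R(-3.18)|=1.7775 |R(-3.03)|=1.4361 |R(-0.63)|=0.5333
Bisect:
  x_lo=-3.2083 |R|=1.8490  x_hi=-0.2406 |R|=0.7861
  mid=-1.72447 |R|=0.27620 →hi
  mid=-2.46639 |R|=0.61644 →hi
  mid=-2.83735 |R|=1.08137 →lo
  mid=-2.65187 |R|=0.81678 →hi
  mid=-2.74461 |R|=0.94038 →hi
  mid=-2.79098 |R|=1.00861 →lo
  mid=-2.76780 |R|=0.97394 →hi
  mid=-2.77939 |R|=0.99114 →hi
  mid=-2.78519 |R|=0.99984 →hi
  mid=-2.78808 |R|=1.00422 →lo
  ...
  [-2.78537,-2.78519] ⇒ x*=-2.7853
Stable set (-2.7853, 0).

(-2.7853, 0).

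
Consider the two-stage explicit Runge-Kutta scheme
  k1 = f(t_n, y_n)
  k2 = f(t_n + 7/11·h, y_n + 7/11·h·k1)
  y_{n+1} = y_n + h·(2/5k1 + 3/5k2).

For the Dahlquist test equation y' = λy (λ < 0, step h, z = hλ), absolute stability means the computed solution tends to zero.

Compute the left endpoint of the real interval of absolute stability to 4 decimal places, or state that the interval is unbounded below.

With y'=λy (z=hλ):
  k1=λy_n ⇒ h·k1=z·y_n;  k2=λ(1+7/11z)y_n ⇒ h·k2=z(1+7/11z)y_n
  y_{n+1}/y_n = 1 + 2/5z + 3/5z(1+7/11z) = 1 + z + 21/55z²
  ⇒ R(z) = 1 + z + 21/55z².

Find x<0 with |R(x)|<1.
x=-0.88: |R|=0.4157
R=1: x+21/55x²=0 ⇒ x=−55/21=-2.6190; min R=1−1/(4·21/55)=0.3452>−1
Confirm numerically:
  x=-2.583: |R|=0.96445 <1
  x=-1.856: |R|=0.45926 <1
  x=-1.198: |R|=0.34999 <1
  x=-1.174: |R|=0.35225 <1
  x=-3.070: |R|=1.52860 >1
  x=-2.963: |R|=1.38912 >1
  x=-2.657: |R|=1.03850 >1
So |R|<1 on (-2.6190, 0).

z* = -2.6190.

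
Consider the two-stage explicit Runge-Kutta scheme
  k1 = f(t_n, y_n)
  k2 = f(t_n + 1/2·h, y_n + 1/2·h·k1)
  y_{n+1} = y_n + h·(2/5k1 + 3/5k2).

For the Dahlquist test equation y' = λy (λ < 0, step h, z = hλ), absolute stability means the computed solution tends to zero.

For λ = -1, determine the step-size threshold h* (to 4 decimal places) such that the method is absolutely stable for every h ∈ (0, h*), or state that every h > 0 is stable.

(-3.3333,0); λ=-1 ⇒ h* = (10/3)/1 = 3.3333.

With y'=λy (z=hλ):
  k1=λy_n ⇒ h·k1=z·y_n;  k2=λ(1+1/2z)y_n ⇒ h·k2=z(1+1/2z)y_n
  y_{n+1}/y_n = 1 + 2/5z + 3/5z(1+1/2z) = 1 + z + 3/10z²
  so R(z) = 1 + z + 3/10z².

Solve |R(x)|<1 on ℝ⁻.
x=-1.77: |R|=0.1699
R=1: x+3/10x²=0 ⇒ x=−10/3=-3.3333; min R=1−1/(4·3/10)=0.1667>−1
Confirm numerically:
  x=-3.148: |R|=0.82497 <1
  x=-1.953: |R|=0.19126 <1
  x=-1.799: |R|=0.17192 <1
  x=-1.589: |R|=0.16848 <1
  x=-3.880: |R|=1.63632 >1
  x=-3.748: |R|=1.46625 >1
Interval (-3.3333, 0).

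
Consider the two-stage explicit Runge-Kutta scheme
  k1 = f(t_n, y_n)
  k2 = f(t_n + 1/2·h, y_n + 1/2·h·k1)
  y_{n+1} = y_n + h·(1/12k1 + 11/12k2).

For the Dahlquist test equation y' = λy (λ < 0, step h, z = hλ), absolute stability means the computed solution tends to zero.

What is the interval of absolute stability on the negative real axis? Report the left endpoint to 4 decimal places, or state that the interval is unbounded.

z∈(-2.1818,0).

With y'=λy (z=hλ):
  k1=λy_n ⇒ h·k1=z·y_n;  k2=λ(1+1/2z)y_n ⇒ h·k2=z(1+1/2z)y_n
  y_{n+1}/y_n = 1 + 1/12z + 11/12z(1+1/2z) = 1 + z + 11/24z²
  R(z) = 1 + z + 11/24z².

Need |R(x)|<1, x<0.
x=-1.39: |R|=0.4955
R=1: x+11/24x²=0 ⇒ x=−24/11=-2.1818; min R=1−1/(4·11/24)=0.4545>−1
Confirm numerically:
  x=-1.200: |R|=0.46000 <1
  x=-0.908: |R|=0.46988 <1
  x=-0.880: |R|=0.47493 <1
  x=-2.705: |R|=1.64864 >1
  x=-2.427: |R|=1.27273 >1
  x=-2.371: |R|=1.20559 >1
Interval (-2.1818, 0).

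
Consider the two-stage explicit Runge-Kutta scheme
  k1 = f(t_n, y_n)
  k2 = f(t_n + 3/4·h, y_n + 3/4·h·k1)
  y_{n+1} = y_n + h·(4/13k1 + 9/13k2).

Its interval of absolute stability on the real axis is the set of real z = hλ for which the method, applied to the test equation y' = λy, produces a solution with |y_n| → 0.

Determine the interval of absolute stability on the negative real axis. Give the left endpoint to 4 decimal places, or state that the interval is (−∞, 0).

z∈(-1.9259,0).

Set f=λy, z=hλ:
  k1=λy_n ⇒ h·k1=z·y_n;  k2=λ(1+3/4z)y_n ⇒ h·k2=z(1+3/4z)y_n
  y_{n+1}/y_n = 1 + 4/13z + 9/13z(1+3/4z) = 1 + z + 27/52z²
  R(z) = 1 + z + 27/52z².

Solve |R(x)|<1 on ℝ⁻.
x=-0.72: |R|=0.5492
R=1: x+27/52x²=0 ⇒ x=−52/27=-1.9259; min R=1−1/(4·27/52)=0.5185>−1
Confirm numerically:
  x=-1.817: |R|=0.89723 <1
  x=-1.814: |R|=0.89458 <1
  x=-1.268: |R|=0.56683 <1
  x=-2.083: |R|=1.16988 >1
  x=-1.969: |R|=1.04404 >1
So |R|<1 on (-1.9259, 0).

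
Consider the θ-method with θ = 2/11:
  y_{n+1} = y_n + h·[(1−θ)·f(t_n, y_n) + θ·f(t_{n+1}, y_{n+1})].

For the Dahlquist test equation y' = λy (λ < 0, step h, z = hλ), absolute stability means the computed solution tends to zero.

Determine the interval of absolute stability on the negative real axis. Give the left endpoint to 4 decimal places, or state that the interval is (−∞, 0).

Test eqn y'=λy, z=hλ:
  y_{n+1} = y_n + z·[9/11·y_n + 2/11·y_{n+1}] ⇒ (1 − 2/11z)y_{n+1} = (1 + 9/11z)y_n
  ⇒ R(z) = (1 + 9/11z)/(1 − 2/11z).

Boundary: |R(x)|=1, x<0.
x=-1.16: |R|=0.0420
R=−1: 1+9/11x = −1+2/11x ⇒ -7/11x=2 ⇒ x=2/(-7/11)=-3.1429
Confirm numerically:
  x=-3.062: |R|=0.96695 <1
  x=-2.525: |R|=0.73053 <1
  x=-2.496: |R|=0.71686 <1
  x=-3.639: |R|=1.19001 >1
  x=-3.194: |R|=1.02059 >1
Stable set (-3.1429, 0).

z∈(-3.1429,0).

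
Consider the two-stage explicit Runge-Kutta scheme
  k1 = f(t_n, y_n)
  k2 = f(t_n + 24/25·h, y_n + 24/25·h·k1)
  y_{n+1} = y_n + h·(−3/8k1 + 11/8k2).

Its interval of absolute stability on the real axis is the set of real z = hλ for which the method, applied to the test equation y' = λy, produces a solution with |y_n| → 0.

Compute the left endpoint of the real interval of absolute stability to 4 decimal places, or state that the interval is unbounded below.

With y'=λy (z=hλ):
  k1=λy_n ⇒ h·k1=z·y_n;  k2=λ(1+24/25z)y_n ⇒ h·k2=z(1+24/25z)y_n
  y_{n+1}/y_n = 1 − 3/8z + 11/8z(1+24/25z) = 1 + z + 33/25z²
  R(z) = 1 + z + 33/25z².

Solve |R(x)|<1 on ℝ⁻.
x=-0.64: |R|=0.9007
R=1: x+33/25x²=0 ⇒ x=−25/33=-0.7576; min R=1−1/(4·33/25)=0.8106>−1
Confirm numerically:
  x=-0.735: |R|=0.97810 <1
  x=-0.715: |R|=0.95982 <1
  x=-0.668: |R|=0.92102 <1
  x=-0.502: |R|=0.83065 <1
  x=-1.268: |R|=1.85433 >1
  x=-1.257: |R|=1.82866 >1
  x=-1.167: |R|=1.63069 >1
Interval (-0.7576, 0).

left endpoint -0.7576.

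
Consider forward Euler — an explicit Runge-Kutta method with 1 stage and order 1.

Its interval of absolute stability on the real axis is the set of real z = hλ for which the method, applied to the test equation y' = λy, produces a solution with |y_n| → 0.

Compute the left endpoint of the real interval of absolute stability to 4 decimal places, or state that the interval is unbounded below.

z* = -2.0000.

Test eqn y'=λy, z=hλ:
  order 1, 1-stage ⇒ R(z)=1+z
  (e.g. R(-1.79)=-0.79000, |R|=0.79000)

Solve |R(x)|<1 on ℝ⁻.
x=-1.79: |R|=0.7900
|R(-1.96)|=0.9600 |R(-1.11)|=0.1100 |R(-0.65)|=0.3500
Bisect:
  x_lo=-2.7288 |R|=1.7288  x_hi=-0.2033 |R|=0.7967
  mid=-1.46606 |R|=0.46606 →hi
  mid=-2.09742 |R|=1.09742 →lo
  mid=-1.78174 |R|=0.78174 →hi
  mid=-1.93958 |R|=0.93958 →hi
  mid=-2.01850 |R|=1.01850 →lo
  mid=-1.97904 |R|=0.97904 →hi
  mid=-1.99877 |R|=0.99877 →hi
  mid=-2.00864 |R|=1.00864 →lo
  mid=-2.00370 |R|=1.00370 →lo
  ...
  [-2.00001,-1.99985] ⇒ x*=-2.0000
Stable set (-2.0000, 0).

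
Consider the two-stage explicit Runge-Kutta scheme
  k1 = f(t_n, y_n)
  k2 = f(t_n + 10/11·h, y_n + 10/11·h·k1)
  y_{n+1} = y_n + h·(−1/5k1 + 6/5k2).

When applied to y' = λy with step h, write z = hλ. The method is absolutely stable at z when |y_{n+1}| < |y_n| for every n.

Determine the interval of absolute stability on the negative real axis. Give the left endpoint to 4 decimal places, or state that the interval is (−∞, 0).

On y'=λy, z=hλ:
  k1=λy_n ⇒ h·k1=z·y_n;  k2=λ(1+10/11z)y_n ⇒ h·k2=z(1+10/11z)y_n
  y_{n+1}/y_n = 1 − 1/5z + 6/5z(1+10/11z) = 1 + z + 12/11z²
  so R(z) = 1 + z + 12/11z².

Solve |R(x)|<1 on ℝ⁻.
x=-0.78: |R|=0.8837
R=1: x+12/11x²=0 ⇒ x=−11/12=-0.9167; min R=1−1/(4·12/11)=0.7708>−1
Confirm numerically:
  x=-0.870: |R|=0.95571 <1
  x=-0.723: |R|=0.84725 <1
  x=-0.706: |R|=0.83775 <1
  x=-0.380: |R|=0.77753 <1
  x=-1.284: |R|=1.51453 >1
  x=-1.217: |R|=1.39873 >1
Stable set (-0.9167, 0).

z∈(-0.9167,0).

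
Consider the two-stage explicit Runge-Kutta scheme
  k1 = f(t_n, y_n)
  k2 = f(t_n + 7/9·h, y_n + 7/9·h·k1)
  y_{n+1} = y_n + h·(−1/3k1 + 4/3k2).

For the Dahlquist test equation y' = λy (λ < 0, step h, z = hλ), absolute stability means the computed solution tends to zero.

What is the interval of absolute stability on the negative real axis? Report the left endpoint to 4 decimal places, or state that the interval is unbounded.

With y'=λy (z=hλ):
  k1=λy_n ⇒ h·k1=z·y_n;  k2=λ(1+7/9z)y_n ⇒ h·k2=z(1+7/9z)y_n
  y_{n+1}/y_n = 1 − 1/3z + 4/3z(1+7/9z) = 1 + z + 28/27z²
  Hence R(z) = 1 + z + 28/27z².

Need |R(x)|<1, x<0.
x=-1.38: |R|=1.5949
R=1: x+28/27x²=0 ⇒ x=−27/28=-0.9643; min R=1−1/(4·28/27)=0.7589>−1
Confirm numerically:
  x=-0.732: |R|=0.82367 <1
  x=-0.538: |R|=0.76216 <1
  x=-0.504: |R|=0.75942 <1
  x=-1.257: |R|=1.38157 >1
  x=-1.042: |R|=1.08398 >1
  x=-1.023: |R|=1.06229 >1
So |R|<1 on (-0.9643, 0).

(-0.9643, 0).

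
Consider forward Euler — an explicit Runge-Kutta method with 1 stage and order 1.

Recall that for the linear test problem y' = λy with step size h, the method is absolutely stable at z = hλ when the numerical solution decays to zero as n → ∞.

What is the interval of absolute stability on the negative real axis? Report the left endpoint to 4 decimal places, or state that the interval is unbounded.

z∈(-2.0000,0).

On y'=λy, z=hλ:
  order 1, 1-stage ⇒ R(z)=1+z
  (e.g. R(-0.65)=0.35000, |R|=0.35000)

Boundary: |R(x)|=1, x<0.
x=-0.65: |R|=0.3500
|R(-2.1)|=1.1000 |R(-0.94)|=0.0600 |R(-0.61)|=0.3900
Bisect:
  x_lo=-2.3079 |R|=1.3079  x_hi=-0.2450 |R|=0.7550
  mid=-1.27646 |R|=0.27646 →hi
  mid=-1.79218 |R|=0.79218 →hi
  mid=-2.05005 |R|=1.05005 →lo
  mid=-1.92112 |R|=0.92112 →hi
  mid=-1.98558 |R|=0.98558 →hi
  mid=-2.01781 |R|=1.01781 →lo
  mid=-2.00170 |R|=1.00170 →lo
  mid=-1.99364 |R|=0.99364 →hi
  ...
  [-2.00006,-1.99993] ⇒ x*=-2.0000
Interval (-2.0000, 0).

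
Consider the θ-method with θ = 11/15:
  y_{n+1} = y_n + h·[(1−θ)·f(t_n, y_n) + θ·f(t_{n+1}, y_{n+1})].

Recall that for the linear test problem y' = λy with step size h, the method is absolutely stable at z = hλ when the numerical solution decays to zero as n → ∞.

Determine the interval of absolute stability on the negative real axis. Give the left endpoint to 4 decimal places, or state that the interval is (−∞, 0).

Test eqn y'=λy, z=hλ:
  y_{n+1} = y_n + z·[4/15·y_n + 11/15·y_{n+1}] ⇒ (1 − 11/15z)y_{n+1} = (1 + 4/15z)y_n
  ⇒ R(z) = (1 + 4/15z)/(1 − 11/15z).

Need |R(x)|<1, x<0.
x=-1.34: |R|=0.3241
x=-2: |R|=0.1892
x=-10: |R|=0.2000
x=-100: |R|=0.3453
θ=11/15≥1/2 ⇒ |1+4/15x|<|1−11/15x| ∀x<0 ⇒ stable on all of ℝ⁻.

(−∞, 0) — no finite endpoint.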